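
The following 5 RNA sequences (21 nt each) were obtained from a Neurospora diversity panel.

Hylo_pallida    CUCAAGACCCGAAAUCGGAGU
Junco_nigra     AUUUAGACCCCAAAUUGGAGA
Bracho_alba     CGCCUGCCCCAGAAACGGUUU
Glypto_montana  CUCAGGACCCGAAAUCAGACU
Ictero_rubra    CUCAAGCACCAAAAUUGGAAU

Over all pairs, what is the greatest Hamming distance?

Pairwise Hamming distances:
  Hylo_pallida vs Junco_nigra: 6
  Hylo_pallida vs Bracho_alba: 9
  Hylo_pallida vs Glypto_montana: 3
  Hylo_pallida vs Ictero_rubra: 5
  Junco_nigra vs Bracho_alba: 13
  Junco_nigra vs Glypto_montana: 9
  Junco_nigra vs Ictero_rubra: 8
  Bracho_alba vs Glypto_montana: 10
  Bracho_alba vs Ictero_rubra: 9
  Glypto_montana vs Ictero_rubra: 7
The largest is 13, between Junco_nigra and Bracho_alba.

13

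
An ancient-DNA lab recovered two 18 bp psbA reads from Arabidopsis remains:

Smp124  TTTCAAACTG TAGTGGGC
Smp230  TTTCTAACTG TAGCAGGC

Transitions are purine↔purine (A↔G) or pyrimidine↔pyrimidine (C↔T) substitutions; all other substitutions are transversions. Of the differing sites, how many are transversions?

Differing sites — 5:A/T (Tv); 14:T/C (Ti); 15:G/A (Ti).
Of the 3 differences, 2 transitions and 1 transversion, so the answer is 1.

1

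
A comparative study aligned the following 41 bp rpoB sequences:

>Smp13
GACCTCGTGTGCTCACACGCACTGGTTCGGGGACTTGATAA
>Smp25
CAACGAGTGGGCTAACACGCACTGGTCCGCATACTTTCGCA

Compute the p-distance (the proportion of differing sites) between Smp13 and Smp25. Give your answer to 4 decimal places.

0.3415

Differing sites — 1:G/C; 3:C/A; 5:T/G; 6:C/A; 10:T/G; 14:C/A; 27:T/C; 30:G/C; 31:G/A; 32:G/T; 37:G/T; 38:A/C; 39:T/G; 40:A/C.
There are 14 differences over 41 sites, so p = 14/41 = 0.3415.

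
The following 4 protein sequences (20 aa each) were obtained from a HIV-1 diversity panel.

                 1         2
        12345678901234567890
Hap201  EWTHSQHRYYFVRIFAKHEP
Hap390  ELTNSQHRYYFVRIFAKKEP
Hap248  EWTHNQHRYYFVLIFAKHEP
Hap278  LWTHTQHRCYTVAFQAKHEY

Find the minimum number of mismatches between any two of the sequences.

2

Pairwise Hamming distances:
  Hap201 vs Hap390: 3
  Hap201 vs Hap248: 2
  Hap201 vs Hap278: 8
  Hap390 vs Hap248: 5
  Hap390 vs Hap278: 11
  Hap248 vs Hap278: 8
The smallest is 2, between Hap201 and Hap248.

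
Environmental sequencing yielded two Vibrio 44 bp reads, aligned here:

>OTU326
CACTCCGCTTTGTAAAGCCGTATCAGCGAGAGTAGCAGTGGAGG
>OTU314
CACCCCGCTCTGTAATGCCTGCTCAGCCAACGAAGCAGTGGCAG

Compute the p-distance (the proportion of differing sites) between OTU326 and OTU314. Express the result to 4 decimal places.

The sequences differ at positions 4 (T/C), 10 (T/C), 16 (A/T), 20 (G/T), 21 (T/G), 22 (A/C), 28 (G/C), 30 (G/A), 31 (A/C), 33 (T/A), 42 (A/C), 43 (G/A).
There are 12 differences over 44 sites, so p = 12/44 = 0.2727.

0.2727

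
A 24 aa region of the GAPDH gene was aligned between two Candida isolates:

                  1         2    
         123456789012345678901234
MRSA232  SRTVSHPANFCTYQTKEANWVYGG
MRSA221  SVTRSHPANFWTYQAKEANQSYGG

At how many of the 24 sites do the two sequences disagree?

6

Mismatches occur at site 2 (R↔V), site 4 (V↔R), site 11 (C↔W), site 15 (T↔A), site 20 (W↔Q), site 21 (V↔S).
That gives 6 mismatches out of 24 aligned sites, so the Hamming distance is 6.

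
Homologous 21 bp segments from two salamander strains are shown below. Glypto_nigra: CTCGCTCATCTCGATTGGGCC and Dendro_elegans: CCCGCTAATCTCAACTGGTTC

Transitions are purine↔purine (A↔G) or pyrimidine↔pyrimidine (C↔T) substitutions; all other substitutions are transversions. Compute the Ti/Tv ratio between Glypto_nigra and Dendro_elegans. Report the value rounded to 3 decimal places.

2.000

Mismatches occur at site 2 (T↔C, transition), site 7 (C↔A, transversion), site 13 (G↔A, transition), site 15 (T↔C, transition), site 19 (G↔T, transversion), site 20 (C↔T, transition).
Of the 6 differences, 4 transitions and 2 transversions, so Ti/Tv = 4/2 = 2.000.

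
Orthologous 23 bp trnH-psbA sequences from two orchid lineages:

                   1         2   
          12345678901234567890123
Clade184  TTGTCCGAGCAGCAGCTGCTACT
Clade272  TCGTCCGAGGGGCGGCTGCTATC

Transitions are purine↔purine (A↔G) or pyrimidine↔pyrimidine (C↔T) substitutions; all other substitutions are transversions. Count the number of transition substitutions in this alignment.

5

The sequences differ at positions 2 (T/C, transition), 10 (C/G, transversion), 11 (A/G, transition), 14 (A/G, transition), 22 (C/T, transition), 23 (T/C, transition).
Of the 6 differences, 5 transitions and 1 transversion, so the answer is 5.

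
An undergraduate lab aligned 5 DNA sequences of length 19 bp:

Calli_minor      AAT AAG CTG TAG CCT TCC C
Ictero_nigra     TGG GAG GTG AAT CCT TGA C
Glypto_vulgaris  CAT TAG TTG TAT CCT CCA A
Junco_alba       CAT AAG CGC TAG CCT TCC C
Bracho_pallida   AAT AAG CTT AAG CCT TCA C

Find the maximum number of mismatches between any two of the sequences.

11

Pairwise Hamming distances:
  Calli_minor vs Ictero_nigra: 9
  Calli_minor vs Glypto_vulgaris: 7
  Calli_minor vs Junco_alba: 3
  Calli_minor vs Bracho_pallida: 3
  Ictero_nigra vs Glypto_vulgaris: 9
  Ictero_nigra vs Junco_alba: 11
  Ictero_nigra vs Bracho_pallida: 8
  Glypto_vulgaris vs Junco_alba: 8
  Glypto_vulgaris vs Bracho_pallida: 8
  Junco_alba vs Bracho_pallida: 5
The largest is 11, between Ictero_nigra and Junco_alba.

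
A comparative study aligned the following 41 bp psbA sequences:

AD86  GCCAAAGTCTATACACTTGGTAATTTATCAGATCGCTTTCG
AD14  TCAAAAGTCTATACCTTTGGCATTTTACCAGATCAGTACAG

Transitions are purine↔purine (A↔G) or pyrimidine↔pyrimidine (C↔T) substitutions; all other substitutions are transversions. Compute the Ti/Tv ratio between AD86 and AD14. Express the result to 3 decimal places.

0.714

Differing sites — 1:G/T (Tv); 3:C/A (Tv); 15:A/C (Tv); 16:C/T (Ti); 21:T/C (Ti); 23:A/T (Tv); 28:T/C (Ti); 35:G/A (Ti); 36:C/G (Tv); 38:T/A (Tv); 39:T/C (Ti); 40:C/A (Tv).
Of the 12 differences, 5 transitions and 7 transversions, so Ti/Tv = 5/7 = 0.714.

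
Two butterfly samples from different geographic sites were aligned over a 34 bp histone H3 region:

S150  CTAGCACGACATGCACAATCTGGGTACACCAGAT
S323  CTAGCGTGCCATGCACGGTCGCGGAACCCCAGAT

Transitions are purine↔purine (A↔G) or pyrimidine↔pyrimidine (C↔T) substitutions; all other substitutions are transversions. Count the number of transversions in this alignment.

The sequences differ at positions 6 (A/G, transition), 7 (C/T, transition), 9 (A/C, transversion), 17 (A/G, transition), 18 (A/G, transition), 21 (T/G, transversion), 22 (G/C, transversion), 25 (T/A, transversion), 28 (A/C, transversion).
Of the 9 differences, 4 transitions and 5 transversions, so the answer is 5.

5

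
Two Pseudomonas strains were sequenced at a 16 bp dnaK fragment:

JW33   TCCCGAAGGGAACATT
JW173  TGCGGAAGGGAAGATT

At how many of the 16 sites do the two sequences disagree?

3

The sequences differ at positions 2 (C/G), 4 (C/G), 13 (C/G).
That gives 3 mismatches out of 16 aligned sites, so the Hamming distance is 3.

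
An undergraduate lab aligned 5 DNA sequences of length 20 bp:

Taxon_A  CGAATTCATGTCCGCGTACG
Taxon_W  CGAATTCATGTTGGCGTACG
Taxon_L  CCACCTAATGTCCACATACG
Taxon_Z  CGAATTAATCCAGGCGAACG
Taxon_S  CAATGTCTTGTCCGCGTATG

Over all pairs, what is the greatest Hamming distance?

Pairwise Hamming distances:
  Taxon_A vs Taxon_W: 2
  Taxon_A vs Taxon_L: 6
  Taxon_A vs Taxon_Z: 6
  Taxon_A vs Taxon_S: 5
  Taxon_W vs Taxon_L: 8
  Taxon_W vs Taxon_Z: 5
  Taxon_W vs Taxon_S: 7
  Taxon_L vs Taxon_Z: 10
  Taxon_L vs Taxon_S: 8
  Taxon_Z vs Taxon_S: 11
The largest is 11, between Taxon_Z and Taxon_S.

11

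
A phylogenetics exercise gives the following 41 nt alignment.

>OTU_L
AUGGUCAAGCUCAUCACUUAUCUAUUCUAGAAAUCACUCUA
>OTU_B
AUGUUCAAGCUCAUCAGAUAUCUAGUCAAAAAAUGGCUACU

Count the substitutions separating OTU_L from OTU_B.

11

Mismatches occur at site 4 (G↔U), site 17 (C↔G), site 18 (U↔A), site 25 (U↔G), site 28 (U↔A), site 30 (G↔A), site 35 (C↔G), site 36 (A↔G), site 39 (C↔A), site 40 (U↔C), site 41 (A↔U).
That gives 11 mismatches out of 41 aligned sites, so the Hamming distance is 11.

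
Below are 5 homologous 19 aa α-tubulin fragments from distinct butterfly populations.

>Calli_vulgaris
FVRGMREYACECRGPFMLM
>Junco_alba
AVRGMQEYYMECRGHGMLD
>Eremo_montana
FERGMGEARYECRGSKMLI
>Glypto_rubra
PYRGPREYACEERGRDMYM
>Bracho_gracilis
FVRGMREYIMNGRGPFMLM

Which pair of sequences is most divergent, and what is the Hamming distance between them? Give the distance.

12

Pairwise Hamming distances:
  Calli_vulgaris vs Junco_alba: 7
  Calli_vulgaris vs Eremo_montana: 8
  Calli_vulgaris vs Glypto_rubra: 7
  Calli_vulgaris vs Bracho_gracilis: 4
  Junco_alba vs Eremo_montana: 9
  Junco_alba vs Glypto_rubra: 11
  Junco_alba vs Bracho_gracilis: 8
  Eremo_montana vs Glypto_rubra: 12
  Eremo_montana vs Bracho_gracilis: 10
  Glypto_rubra vs Bracho_gracilis: 10
The largest is 12, between Eremo_montana and Glypto_rubra.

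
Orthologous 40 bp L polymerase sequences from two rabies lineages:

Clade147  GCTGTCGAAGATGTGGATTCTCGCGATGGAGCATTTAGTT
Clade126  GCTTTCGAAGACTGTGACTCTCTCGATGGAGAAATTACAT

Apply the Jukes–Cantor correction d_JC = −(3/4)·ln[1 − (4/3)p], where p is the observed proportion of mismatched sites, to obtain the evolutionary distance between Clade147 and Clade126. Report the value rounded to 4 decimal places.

Mismatches occur at site 4 (G→T), site 12 (T→C), site 13 (G→T), site 14 (T→G), site 15 (G→T), site 18 (T→C), site 23 (G→T), site 32 (C→A), site 34 (T→A), site 38 (G→C), site 39 (T→A).
p = 11/40 = 0.275000.
d = −0.75 · ln(1 − (4/3)·0.275000) = −0.75 · ln(0.633333) = −0.75 · (-0.456759) = 0.3426.

0.3426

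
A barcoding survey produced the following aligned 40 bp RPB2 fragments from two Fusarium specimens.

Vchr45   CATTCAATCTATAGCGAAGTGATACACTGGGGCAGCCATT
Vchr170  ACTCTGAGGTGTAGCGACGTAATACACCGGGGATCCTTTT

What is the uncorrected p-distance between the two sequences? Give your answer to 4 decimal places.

0.4000

Mismatches occur at site 1 (C/A), site 2 (A/C), site 4 (T/C), site 5 (C/T), site 6 (A/G), site 8 (T/G), site 9 (C/G), site 11 (A/G), site 18 (A/C), site 21 (G/A), site 28 (T/C), site 33 (C/A), site 34 (A/T), site 35 (G/C), site 37 (C/T), site 38 (A/T).
There are 16 differences over 40 sites, so p = 16/40 = 0.4000.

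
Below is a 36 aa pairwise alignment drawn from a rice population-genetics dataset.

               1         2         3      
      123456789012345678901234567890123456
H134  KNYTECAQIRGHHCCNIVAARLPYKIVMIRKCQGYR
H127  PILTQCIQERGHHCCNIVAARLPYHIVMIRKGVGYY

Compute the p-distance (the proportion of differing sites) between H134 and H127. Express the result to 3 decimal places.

The sequences differ at positions 1 (K/P), 2 (N/I), 3 (Y/L), 5 (E/Q), 7 (A/I), 9 (I/E), 25 (K/H), 32 (C/G), 33 (Q/V), 36 (R/Y).
There are 10 differences over 36 sites, so p = 10/36 = 0.278.

0.278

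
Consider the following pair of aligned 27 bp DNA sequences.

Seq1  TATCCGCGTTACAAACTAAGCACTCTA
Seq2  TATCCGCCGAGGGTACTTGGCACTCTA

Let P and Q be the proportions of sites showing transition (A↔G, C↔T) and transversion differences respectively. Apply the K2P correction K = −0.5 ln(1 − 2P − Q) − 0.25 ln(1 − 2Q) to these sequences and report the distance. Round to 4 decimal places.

Differing sites — 8:G/C (Tv); 9:T/G (Tv); 10:T/A (Tv); 11:A/G (Ti); 12:C/G (Tv); 13:A/G (Ti); 14:A/T (Tv); 18:A/T (Tv); 19:A/G (Ti).
Of the 9 differences, 3 transitions and 6 transversions over 27 sites: P = 3/27 = 0.111111, Q = 6/27 = 0.222222.
d = −0.5·ln(0.555556) − 0.25·ln(0.555556) = −0.5·(-0.587786) − 0.25·(-0.587786) = 0.4408.

0.4408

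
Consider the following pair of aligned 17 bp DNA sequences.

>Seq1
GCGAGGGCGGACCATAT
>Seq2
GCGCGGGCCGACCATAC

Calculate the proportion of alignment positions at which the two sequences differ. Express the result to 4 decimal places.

Differing sites — 4:A/C; 9:G/C; 17:T/C.
There are 3 differences over 17 sites, so p = 3/17 = 0.1765.

0.1765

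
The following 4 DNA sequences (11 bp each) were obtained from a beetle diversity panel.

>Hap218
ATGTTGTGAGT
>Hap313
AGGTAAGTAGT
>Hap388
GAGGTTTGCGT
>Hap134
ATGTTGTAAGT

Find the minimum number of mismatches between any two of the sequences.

1

Pairwise Hamming distances:
  Hap218 vs Hap313: 5
  Hap218 vs Hap388: 5
  Hap218 vs Hap134: 1
  Hap313 vs Hap388: 8
  Hap313 vs Hap134: 5
  Hap388 vs Hap134: 6
The smallest is 1, between Hap218 and Hap134.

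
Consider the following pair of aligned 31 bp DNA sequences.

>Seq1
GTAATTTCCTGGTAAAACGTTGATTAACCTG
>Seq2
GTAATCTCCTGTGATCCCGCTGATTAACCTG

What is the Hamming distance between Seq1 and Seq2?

7

Mismatches occur at site 6 (T/C), site 12 (G/T), site 13 (T/G), site 15 (A/T), site 16 (A/C), site 17 (A/C), site 20 (T/C).
That gives 7 mismatches out of 31 aligned sites, so the Hamming distance is 7.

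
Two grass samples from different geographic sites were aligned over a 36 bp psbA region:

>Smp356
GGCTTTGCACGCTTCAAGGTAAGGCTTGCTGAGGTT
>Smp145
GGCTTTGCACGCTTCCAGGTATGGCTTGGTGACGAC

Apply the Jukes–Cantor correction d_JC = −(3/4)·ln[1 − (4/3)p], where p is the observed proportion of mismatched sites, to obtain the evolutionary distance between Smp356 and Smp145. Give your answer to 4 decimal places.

0.1885

Mismatches occur at site 16 (A↔C), site 22 (A↔T), site 29 (C↔G), site 33 (G↔C), site 35 (T↔A), site 36 (T↔C).
p = 6/36 = 0.166667.
d = −0.75 · ln(1 − (4/3)·0.166667) = −0.75 · ln(0.777777) = −0.75 · (-0.251315) = 0.1885.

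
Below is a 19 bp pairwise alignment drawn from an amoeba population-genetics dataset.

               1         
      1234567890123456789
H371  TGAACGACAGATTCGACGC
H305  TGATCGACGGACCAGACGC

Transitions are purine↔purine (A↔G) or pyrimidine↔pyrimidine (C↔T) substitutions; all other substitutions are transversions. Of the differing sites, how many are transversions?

The sequences differ at positions 4 (A/T, transversion), 9 (A/G, transition), 12 (T/C, transition), 13 (T/C, transition), 14 (C/A, transversion).
Of the 5 differences, 3 transitions and 2 transversions, so the answer is 2.

2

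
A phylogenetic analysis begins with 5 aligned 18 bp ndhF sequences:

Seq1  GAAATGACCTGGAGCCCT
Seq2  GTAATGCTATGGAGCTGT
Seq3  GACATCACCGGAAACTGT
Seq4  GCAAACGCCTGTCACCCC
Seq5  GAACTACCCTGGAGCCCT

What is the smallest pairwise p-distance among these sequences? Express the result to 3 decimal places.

0.167

Pairwise Hamming distances:
  Seq1 vs Seq2: 6
  Seq1 vs Seq3: 7
  Seq1 vs Seq4: 8
  Seq1 vs Seq5: 3
  Seq2 vs Seq3: 9
  Seq2 vs Seq4: 12
  Seq2 vs Seq5: 7
  Seq3 vs Seq4: 10
  Seq3 vs Seq5: 9
  Seq4 vs Seq5: 9
The smallest is 3 mismatches, between Seq1 and Seq5; p = 3/18 = 0.167.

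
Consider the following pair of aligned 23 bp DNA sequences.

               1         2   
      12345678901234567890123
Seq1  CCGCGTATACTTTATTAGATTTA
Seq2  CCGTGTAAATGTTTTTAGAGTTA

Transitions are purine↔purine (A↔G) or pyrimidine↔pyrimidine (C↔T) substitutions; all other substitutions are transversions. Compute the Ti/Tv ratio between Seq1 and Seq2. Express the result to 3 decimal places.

0.500

Differing sites — 4:C/T (Ti); 8:T/A (Tv); 10:C/T (Ti); 11:T/G (Tv); 14:A/T (Tv); 20:T/G (Tv).
Of the 6 differences, 2 transitions and 4 transversions, so Ti/Tv = 2/4 = 0.500.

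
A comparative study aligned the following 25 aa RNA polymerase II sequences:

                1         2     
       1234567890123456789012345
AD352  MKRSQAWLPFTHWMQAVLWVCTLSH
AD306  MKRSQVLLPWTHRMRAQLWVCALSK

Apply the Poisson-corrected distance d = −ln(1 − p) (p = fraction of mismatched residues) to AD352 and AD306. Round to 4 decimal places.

The sequences differ at positions 6 (A/V), 7 (W/L), 10 (F/W), 13 (W/R), 15 (Q/R), 17 (V/Q), 22 (T/A), 25 (H/K).
p = 8/25 = 0.320000.
d = −ln(1 − 0.320000) = −ln(0.680000) = 0.3857.

0.3857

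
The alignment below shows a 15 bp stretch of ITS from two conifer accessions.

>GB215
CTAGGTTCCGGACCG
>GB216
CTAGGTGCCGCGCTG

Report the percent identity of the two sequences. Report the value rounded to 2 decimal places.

73.33%

The sequences differ at positions 7 (T/G), 11 (G/C), 12 (A/G), 14 (C/T).
11 of the 15 sites match, so the percent identity is 11/15 × 100 = 73.33%.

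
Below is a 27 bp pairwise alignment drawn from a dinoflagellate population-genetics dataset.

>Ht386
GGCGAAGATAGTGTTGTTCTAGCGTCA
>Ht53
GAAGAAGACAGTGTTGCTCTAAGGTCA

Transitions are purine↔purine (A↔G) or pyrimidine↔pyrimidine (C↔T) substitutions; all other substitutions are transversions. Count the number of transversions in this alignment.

2

The sequences differ at positions 2 (G/A, transition), 3 (C/A, transversion), 9 (T/C, transition), 17 (T/C, transition), 22 (G/A, transition), 23 (C/G, transversion).
Of the 6 differences, 4 transitions and 2 transversions, so the answer is 2.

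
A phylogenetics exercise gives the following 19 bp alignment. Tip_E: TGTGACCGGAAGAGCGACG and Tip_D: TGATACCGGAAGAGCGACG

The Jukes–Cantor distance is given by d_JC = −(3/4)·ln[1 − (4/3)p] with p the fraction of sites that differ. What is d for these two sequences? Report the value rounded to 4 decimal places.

Mismatches occur at site 3 (T→A), site 4 (G→T).
p = 2/19 = 0.105263.
d = −0.75 · ln(1 − (4/3)·0.105263) = −0.75 · ln(0.859649) = −0.75 · (-0.151231) = 0.1134.

0.1134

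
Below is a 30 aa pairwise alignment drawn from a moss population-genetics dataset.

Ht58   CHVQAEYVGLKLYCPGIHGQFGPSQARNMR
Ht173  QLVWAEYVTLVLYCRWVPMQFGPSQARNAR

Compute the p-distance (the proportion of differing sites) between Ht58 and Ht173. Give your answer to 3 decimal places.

Mismatches occur at site 1 (C/Q), site 2 (H/L), site 4 (Q/W), site 9 (G/T), site 11 (K/V), site 15 (P/R), site 16 (G/W), site 17 (I/V), site 18 (H/P), site 19 (G/M), site 29 (M/A).
There are 11 differences over 30 sites, so p = 11/30 = 0.367.

0.367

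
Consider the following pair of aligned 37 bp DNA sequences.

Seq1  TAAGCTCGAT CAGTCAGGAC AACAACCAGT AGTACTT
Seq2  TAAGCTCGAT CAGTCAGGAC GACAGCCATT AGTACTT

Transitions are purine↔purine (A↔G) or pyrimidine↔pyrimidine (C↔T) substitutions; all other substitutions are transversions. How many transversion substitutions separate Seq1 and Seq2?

Mismatches occur at site 21 (A/G, transition), site 25 (A/G, transition), site 29 (G/T, transversion).
Of the 3 differences, 2 transitions and 1 transversion, so the answer is 1.

1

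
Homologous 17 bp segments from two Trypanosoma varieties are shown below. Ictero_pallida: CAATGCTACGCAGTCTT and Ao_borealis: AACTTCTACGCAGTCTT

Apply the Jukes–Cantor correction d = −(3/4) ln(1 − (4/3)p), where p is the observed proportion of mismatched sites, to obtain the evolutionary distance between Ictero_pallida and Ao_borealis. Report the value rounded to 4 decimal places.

Mismatches occur at site 1 (C/A), site 3 (A/C), site 5 (G/T).
p = 3/17 = 0.176471.
d = −0.75 · ln(1 − (4/3)·0.176471) = −0.75 · ln(0.764705) = −0.75 · (-0.268265) = 0.2012.

0.2012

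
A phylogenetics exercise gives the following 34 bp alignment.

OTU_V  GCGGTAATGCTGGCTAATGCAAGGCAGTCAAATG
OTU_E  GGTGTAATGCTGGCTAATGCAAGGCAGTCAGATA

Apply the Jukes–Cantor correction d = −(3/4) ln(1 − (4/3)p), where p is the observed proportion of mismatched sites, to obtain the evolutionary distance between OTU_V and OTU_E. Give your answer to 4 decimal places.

0.1280

The sequences differ at positions 2 (C/G), 3 (G/T), 31 (A/G), 34 (G/A).
p = 4/34 = 0.117647.
d = −0.75 · ln(1 − (4/3)·0.117647) = −0.75 · ln(0.843137) = −0.75 · (-0.170626) = 0.1280.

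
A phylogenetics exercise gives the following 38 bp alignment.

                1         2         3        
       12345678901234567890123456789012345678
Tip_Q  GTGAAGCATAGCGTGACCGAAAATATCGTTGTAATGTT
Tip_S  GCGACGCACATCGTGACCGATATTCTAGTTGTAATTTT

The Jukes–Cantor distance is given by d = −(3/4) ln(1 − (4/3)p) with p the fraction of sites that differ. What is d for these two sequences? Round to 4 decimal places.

Differing sites — 2:T/C; 5:A/C; 9:T/C; 11:G/T; 21:A/T; 23:A/T; 25:A/C; 27:C/A; 36:G/T.
p = 9/38 = 0.236842.
d = −0.75 · ln(1 − (4/3)·0.236842) = −0.75 · ln(0.684211) = −0.75 · (-0.379489) = 0.2846.

0.2846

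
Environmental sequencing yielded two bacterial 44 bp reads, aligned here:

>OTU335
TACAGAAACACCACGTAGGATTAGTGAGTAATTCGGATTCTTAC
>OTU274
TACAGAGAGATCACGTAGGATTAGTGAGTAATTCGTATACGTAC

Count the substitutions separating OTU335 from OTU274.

The sequences differ at positions 7 (A/G), 9 (C/G), 11 (C/T), 36 (G/T), 39 (T/A), 41 (T/G).
That gives 6 mismatches out of 44 aligned sites, so the Hamming distance is 6.

6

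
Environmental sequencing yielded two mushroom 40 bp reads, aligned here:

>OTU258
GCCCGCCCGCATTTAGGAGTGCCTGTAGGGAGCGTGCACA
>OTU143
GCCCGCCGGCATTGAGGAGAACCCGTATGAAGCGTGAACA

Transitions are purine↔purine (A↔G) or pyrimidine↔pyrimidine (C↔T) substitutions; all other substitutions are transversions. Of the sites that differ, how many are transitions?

3

Mismatches occur at site 8 (C→G, transversion), site 14 (T→G, transversion), site 20 (T→A, transversion), site 21 (G→A, transition), site 24 (T→C, transition), site 28 (G→T, transversion), site 30 (G→A, transition), site 37 (C→A, transversion).
Of the 8 differences, 3 transitions and 5 transversions, so the answer is 3.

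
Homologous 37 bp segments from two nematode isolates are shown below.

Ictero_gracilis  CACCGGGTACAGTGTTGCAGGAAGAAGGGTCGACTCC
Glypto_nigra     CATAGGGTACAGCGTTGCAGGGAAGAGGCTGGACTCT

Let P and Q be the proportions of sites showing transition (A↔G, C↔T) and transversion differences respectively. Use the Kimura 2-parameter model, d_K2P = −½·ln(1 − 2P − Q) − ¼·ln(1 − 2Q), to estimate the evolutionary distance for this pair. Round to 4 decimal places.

The sequences differ at positions 3 (C/T, transition), 4 (C/A, transversion), 13 (T/C, transition), 22 (A/G, transition), 24 (G/A, transition), 25 (A/G, transition), 29 (G/C, transversion), 31 (C/G, transversion), 37 (C/T, transition).
Of the 9 differences, 6 transitions and 3 transversions over 37 sites: P = 6/37 = 0.162162, Q = 3/37 = 0.081081.
d = −0.5·ln(0.594595) − 0.25·ln(0.837838) = −0.5·(-0.519875) − 0.25·(-0.176931) = 0.3042.

0.3042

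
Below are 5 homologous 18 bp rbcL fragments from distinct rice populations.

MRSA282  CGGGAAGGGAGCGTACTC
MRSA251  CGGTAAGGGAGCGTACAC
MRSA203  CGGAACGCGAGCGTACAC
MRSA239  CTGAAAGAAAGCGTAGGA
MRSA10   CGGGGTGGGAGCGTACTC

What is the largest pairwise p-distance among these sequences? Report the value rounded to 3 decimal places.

0.500

Pairwise Hamming distances:
  MRSA282 vs MRSA251: 2
  MRSA282 vs MRSA203: 4
  MRSA282 vs MRSA239: 7
  MRSA282 vs MRSA10: 2
  MRSA251 vs MRSA203: 3
  MRSA251 vs MRSA239: 7
  MRSA251 vs MRSA10: 4
  MRSA203 vs MRSA239: 7
  MRSA203 vs MRSA10: 5
  MRSA239 vs MRSA10: 9
The largest is 9 mismatches, between MRSA239 and MRSA10; p = 9/18 = 0.500.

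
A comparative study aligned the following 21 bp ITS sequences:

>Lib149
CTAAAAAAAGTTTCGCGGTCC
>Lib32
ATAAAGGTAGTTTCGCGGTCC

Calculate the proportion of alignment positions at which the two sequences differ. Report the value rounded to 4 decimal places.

0.1905

The sequences differ at positions 1 (C/A), 6 (A/G), 7 (A/G), 8 (A/T).
There are 4 differences over 21 sites, so p = 4/21 = 0.1905.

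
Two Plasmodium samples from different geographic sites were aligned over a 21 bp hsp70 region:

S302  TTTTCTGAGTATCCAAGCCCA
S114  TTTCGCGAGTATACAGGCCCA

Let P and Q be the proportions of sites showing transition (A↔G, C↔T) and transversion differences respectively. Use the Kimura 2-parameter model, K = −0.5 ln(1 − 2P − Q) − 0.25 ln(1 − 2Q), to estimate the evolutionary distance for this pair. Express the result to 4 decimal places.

The sequences differ at positions 4 (T/C, transition), 5 (C/G, transversion), 6 (T/C, transition), 13 (C/A, transversion), 16 (A/G, transition).
Of the 5 differences, 3 transitions and 2 transversions over 21 sites: P = 3/21 = 0.142857, Q = 2/21 = 0.095238.
d = −0.5·ln(0.619048) − 0.25·ln(0.809524) = −0.5·(-0.479572) − 0.25·(-0.211309) = 0.2926.

0.2926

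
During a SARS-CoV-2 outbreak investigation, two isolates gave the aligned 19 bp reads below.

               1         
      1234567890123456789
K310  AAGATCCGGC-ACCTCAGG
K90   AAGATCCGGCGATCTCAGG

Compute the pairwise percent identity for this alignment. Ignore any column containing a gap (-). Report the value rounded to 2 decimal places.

Excluding the 1 gap column leaves 18 comparable sites.
The sequences differ at position 13 (C/T).
17 of the 18 comparable sites match, so the percent identity is 17/18 × 100 = 94.44%.

94.44%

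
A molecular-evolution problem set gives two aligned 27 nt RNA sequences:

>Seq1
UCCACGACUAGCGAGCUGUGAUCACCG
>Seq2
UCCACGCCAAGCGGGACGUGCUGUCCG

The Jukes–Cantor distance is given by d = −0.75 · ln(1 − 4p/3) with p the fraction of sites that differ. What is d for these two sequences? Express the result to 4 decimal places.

Mismatches occur at site 7 (A→C), site 9 (U→A), site 14 (A→G), site 16 (C→A), site 17 (U→C), site 21 (A→C), site 23 (C→G), site 24 (A→U).
p = 8/27 = 0.296296.
d = −0.75 · ln(1 − (4/3)·0.296296) = −0.75 · ln(0.604939) = −0.75 · (-0.502628) = 0.3770.

0.3770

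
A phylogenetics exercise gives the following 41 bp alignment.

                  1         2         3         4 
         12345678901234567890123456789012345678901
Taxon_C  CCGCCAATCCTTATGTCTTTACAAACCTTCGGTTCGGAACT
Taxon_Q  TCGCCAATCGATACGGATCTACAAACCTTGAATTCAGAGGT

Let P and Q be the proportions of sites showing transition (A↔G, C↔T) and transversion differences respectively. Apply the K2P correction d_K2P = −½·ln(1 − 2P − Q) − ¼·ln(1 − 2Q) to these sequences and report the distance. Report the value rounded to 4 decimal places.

0.4211

Differing sites — 1:C/T (Ti); 10:C/G (Tv); 11:T/A (Tv); 14:T/C (Ti); 16:T/G (Tv); 17:C/A (Tv); 19:T/C (Ti); 30:C/G (Tv); 31:G/A (Ti); 32:G/A (Ti); 36:G/A (Ti); 39:A/G (Ti); 40:C/G (Tv).
Of the 13 differences, 7 transitions and 6 transversions over 41 sites: P = 7/41 = 0.170732, Q = 6/41 = 0.146341.
d = −0.5·ln(0.512195) − 0.25·ln(0.707318) = −0.5·(-0.669050) − 0.25·(-0.346275) = 0.4211.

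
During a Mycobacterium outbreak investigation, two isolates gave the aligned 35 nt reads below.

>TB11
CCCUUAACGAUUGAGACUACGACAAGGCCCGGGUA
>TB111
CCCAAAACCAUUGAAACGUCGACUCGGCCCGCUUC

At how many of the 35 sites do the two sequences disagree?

The sequences differ at positions 4 (U/A), 5 (U/A), 9 (G/C), 15 (G/A), 18 (U/G), 19 (A/U), 24 (A/U), 25 (A/C), 32 (G/C), 33 (G/U), 35 (A/C).
That gives 11 mismatches out of 35 aligned sites, so the Hamming distance is 11.

11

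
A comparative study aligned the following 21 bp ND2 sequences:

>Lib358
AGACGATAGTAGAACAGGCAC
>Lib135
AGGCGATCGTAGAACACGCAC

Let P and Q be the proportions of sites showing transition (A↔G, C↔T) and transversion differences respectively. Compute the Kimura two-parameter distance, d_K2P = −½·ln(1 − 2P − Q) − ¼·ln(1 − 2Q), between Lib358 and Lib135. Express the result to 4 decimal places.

0.1585

The sequences differ at positions 3 (A/G, transition), 8 (A/C, transversion), 17 (G/C, transversion).
Of the 3 differences, 1 transition and 2 transversions over 21 sites: P = 1/21 = 0.047619, Q = 2/21 = 0.095238.
d = −0.5·ln(0.809524) − 0.25·ln(0.809524) = −0.5·(-0.211309) − 0.25·(-0.211309) = 0.1585.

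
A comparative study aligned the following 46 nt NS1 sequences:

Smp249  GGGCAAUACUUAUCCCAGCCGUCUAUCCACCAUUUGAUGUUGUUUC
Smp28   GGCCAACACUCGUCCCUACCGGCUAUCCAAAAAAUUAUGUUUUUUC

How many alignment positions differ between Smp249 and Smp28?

The sequences differ at positions 3 (G/C), 7 (U/C), 11 (U/C), 12 (A/G), 17 (A/U), 18 (G/A), 22 (U/G), 30 (C/A), 31 (C/A), 33 (U/A), 34 (U/A), 36 (G/U), 42 (G/U).
That gives 13 mismatches out of 46 aligned sites, so the Hamming distance is 13.

13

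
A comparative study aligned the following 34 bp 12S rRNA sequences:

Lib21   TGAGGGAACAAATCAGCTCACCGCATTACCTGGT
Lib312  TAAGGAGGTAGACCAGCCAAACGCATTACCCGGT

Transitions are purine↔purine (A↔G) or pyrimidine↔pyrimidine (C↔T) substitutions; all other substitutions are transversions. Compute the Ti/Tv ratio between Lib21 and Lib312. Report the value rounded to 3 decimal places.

4.500

Differing sites — 2:G/A (Ti); 6:G/A (Ti); 7:A/G (Ti); 8:A/G (Ti); 9:C/T (Ti); 11:A/G (Ti); 13:T/C (Ti); 18:T/C (Ti); 19:C/A (Tv); 21:C/A (Tv); 31:T/C (Ti).
Of the 11 differences, 9 transitions and 2 transversions, so Ti/Tv = 9/2 = 4.500.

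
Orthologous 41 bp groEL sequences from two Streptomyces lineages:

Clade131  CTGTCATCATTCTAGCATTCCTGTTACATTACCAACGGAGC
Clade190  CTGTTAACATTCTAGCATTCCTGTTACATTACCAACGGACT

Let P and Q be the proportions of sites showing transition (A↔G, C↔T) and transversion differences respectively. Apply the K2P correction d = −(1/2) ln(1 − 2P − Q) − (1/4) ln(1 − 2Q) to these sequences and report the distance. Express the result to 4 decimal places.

0.1048

Mismatches occur at site 5 (C/T, transition), site 7 (T/A, transversion), site 40 (G/C, transversion), site 41 (C/T, transition).
Of the 4 differences, 2 transitions and 2 transversions over 41 sites: P = 2/41 = 0.048780, Q = 2/41 = 0.048780.
d = −0.5·ln(0.853660) − 0.25·ln(0.902440) = −0.5·(-0.158222) − 0.25·(-0.102653) = 0.1048.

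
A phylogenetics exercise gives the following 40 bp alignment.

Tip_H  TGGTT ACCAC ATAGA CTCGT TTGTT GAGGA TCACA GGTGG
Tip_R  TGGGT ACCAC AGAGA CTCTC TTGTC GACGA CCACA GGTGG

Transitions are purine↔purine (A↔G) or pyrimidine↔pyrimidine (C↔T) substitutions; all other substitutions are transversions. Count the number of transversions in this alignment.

4

Differing sites — 4:T/G (Tv); 12:T/G (Tv); 19:G/T (Tv); 20:T/C (Ti); 25:T/C (Ti); 28:G/C (Tv); 31:T/C (Ti).
Of the 7 differences, 3 transitions and 4 transversions, so the answer is 4.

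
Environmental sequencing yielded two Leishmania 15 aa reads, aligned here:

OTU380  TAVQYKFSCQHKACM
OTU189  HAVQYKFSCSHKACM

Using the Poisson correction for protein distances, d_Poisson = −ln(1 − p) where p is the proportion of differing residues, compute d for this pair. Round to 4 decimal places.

0.1431

Mismatches occur at site 1 (T/H), site 10 (Q/S).
p = 2/15 = 0.133333.
d = −ln(1 − 0.133333) = −ln(0.866667) = 0.1431.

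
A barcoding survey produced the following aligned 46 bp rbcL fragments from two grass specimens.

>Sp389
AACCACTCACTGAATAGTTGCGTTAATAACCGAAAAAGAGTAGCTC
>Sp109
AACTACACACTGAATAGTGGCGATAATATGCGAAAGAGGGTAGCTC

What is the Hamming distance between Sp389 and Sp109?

Mismatches occur at site 4 (C/T), site 7 (T/A), site 19 (T/G), site 23 (T/A), site 29 (A/T), site 30 (C/G), site 36 (A/G), site 39 (A/G).
That gives 8 mismatches out of 46 aligned sites, so the Hamming distance is 8.

8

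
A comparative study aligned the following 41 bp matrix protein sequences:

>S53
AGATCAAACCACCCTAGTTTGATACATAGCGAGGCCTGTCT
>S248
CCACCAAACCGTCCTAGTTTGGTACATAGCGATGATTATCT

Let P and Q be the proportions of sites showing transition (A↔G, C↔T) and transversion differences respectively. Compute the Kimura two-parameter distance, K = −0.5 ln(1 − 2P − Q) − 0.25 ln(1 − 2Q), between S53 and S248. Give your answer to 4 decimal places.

Differing sites — 1:A/C (Tv); 2:G/C (Tv); 4:T/C (Ti); 11:A/G (Ti); 12:C/T (Ti); 22:A/G (Ti); 33:G/T (Tv); 35:C/A (Tv); 36:C/T (Ti); 38:G/A (Ti).
Of the 10 differences, 6 transitions and 4 transversions over 41 sites: P = 6/41 = 0.146341, Q = 4/41 = 0.097561.
d = −0.5·ln(0.609757) − 0.25·ln(0.804878) = −0.5·(-0.494695) − 0.25·(-0.217065) = 0.3016.

0.3016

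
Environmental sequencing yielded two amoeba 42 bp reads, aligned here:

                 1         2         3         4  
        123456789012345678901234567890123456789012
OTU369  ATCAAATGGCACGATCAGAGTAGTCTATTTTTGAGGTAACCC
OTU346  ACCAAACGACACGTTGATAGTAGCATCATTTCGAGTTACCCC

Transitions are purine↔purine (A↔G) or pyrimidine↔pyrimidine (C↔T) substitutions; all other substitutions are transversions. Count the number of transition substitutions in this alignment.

5

Mismatches occur at site 2 (T↔C, transition), site 7 (T↔C, transition), site 9 (G↔A, transition), site 14 (A↔T, transversion), site 16 (C↔G, transversion), site 18 (G↔T, transversion), site 24 (T↔C, transition), site 25 (C↔A, transversion), site 27 (A↔C, transversion), site 28 (T↔A, transversion), site 32 (T↔C, transition), site 36 (G↔T, transversion), site 39 (A↔C, transversion).
Of the 13 differences, 5 transitions and 8 transversions, so the answer is 5.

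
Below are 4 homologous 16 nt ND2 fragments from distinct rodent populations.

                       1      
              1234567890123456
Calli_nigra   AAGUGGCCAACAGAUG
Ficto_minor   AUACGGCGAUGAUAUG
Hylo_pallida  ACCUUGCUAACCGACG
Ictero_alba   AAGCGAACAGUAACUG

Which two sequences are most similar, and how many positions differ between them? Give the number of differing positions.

Pairwise Hamming distances:
  Calli_nigra vs Ficto_minor: 7
  Calli_nigra vs Hylo_pallida: 6
  Calli_nigra vs Ictero_alba: 7
  Ficto_minor vs Hylo_pallida: 10
  Ficto_minor vs Ictero_alba: 9
  Hylo_pallida vs Ictero_alba: 13
The smallest is 6, between Calli_nigra and Hylo_pallida.

6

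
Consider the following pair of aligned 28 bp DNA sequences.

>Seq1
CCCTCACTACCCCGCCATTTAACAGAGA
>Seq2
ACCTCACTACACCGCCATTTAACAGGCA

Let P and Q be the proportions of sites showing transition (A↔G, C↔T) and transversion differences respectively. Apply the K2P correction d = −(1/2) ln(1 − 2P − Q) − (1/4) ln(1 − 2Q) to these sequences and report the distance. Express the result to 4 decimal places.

The sequences differ at positions 1 (C/A, transversion), 11 (C/A, transversion), 26 (A/G, transition), 27 (G/C, transversion).
Of the 4 differences, 1 transition and 3 transversions over 28 sites: P = 1/28 = 0.035714, Q = 3/28 = 0.107143.
d = −0.5·ln(0.821429) − 0.25·ln(0.785714) = −0.5·(-0.196710) − 0.25·(-0.241162) = 0.1586.

0.1586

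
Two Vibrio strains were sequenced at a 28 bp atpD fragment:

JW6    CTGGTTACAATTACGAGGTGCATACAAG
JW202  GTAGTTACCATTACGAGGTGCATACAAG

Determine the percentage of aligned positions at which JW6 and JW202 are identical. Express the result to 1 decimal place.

89.3%

Differing sites — 1:C/G; 3:G/A; 9:A/C.
25 of the 28 sites match, so the percent identity is 25/28 × 100 = 89.3%.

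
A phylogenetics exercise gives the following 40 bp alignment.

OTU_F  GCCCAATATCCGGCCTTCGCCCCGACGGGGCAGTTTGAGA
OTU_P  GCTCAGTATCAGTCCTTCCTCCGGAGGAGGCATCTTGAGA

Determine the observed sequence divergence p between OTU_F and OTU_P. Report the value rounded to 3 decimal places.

Differing sites — 3:C/T; 6:A/G; 11:C/A; 13:G/T; 19:G/C; 20:C/T; 23:C/G; 26:C/G; 28:G/A; 33:G/T; 34:T/C.
There are 11 differences over 40 sites, so p = 11/40 = 0.275.

0.275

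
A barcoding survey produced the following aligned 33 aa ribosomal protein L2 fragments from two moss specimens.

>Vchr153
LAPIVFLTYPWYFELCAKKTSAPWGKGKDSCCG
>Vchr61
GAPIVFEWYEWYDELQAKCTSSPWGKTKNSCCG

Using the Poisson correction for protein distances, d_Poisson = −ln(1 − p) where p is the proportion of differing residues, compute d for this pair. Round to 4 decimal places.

The sequences differ at positions 1 (L/G), 7 (L/E), 8 (T/W), 10 (P/E), 13 (F/D), 16 (C/Q), 19 (K/C), 22 (A/S), 27 (G/T), 29 (D/N).
p = 10/33 = 0.303030.
d = −ln(1 − 0.303030) = −ln(0.696970) = 0.3610.

0.3610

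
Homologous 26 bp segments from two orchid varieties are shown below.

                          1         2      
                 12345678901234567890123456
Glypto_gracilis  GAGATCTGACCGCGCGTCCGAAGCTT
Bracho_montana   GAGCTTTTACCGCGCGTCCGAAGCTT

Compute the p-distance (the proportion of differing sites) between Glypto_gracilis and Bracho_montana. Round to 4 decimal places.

0.1154

Mismatches occur at site 4 (A/C), site 6 (C/T), site 8 (G/T).
There are 3 differences over 26 sites, so p = 3/26 = 0.1154.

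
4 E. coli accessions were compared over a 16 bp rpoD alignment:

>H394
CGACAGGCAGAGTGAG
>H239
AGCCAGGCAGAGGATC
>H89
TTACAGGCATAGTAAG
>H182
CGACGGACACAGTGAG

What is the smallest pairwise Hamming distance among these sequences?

3

Pairwise Hamming distances:
  H394 vs H239: 6
  H394 vs H89: 4
  H394 vs H182: 3
  H239 vs H89: 7
  H239 vs H182: 9
  H89 vs H182: 6
The smallest is 3, between H394 and H182.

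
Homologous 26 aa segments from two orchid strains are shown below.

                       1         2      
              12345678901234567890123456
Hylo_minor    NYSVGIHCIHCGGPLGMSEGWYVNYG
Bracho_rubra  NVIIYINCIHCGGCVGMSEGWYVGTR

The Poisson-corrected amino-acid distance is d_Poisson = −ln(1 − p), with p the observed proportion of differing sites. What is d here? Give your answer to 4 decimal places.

0.4855

Mismatches occur at site 2 (Y/V), site 3 (S/I), site 4 (V/I), site 5 (G/Y), site 7 (H/N), site 14 (P/C), site 15 (L/V), site 24 (N/G), site 25 (Y/T), site 26 (G/R).
p = 10/26 = 0.384615.
d = −ln(1 − 0.384615) = −ln(0.615385) = 0.4855.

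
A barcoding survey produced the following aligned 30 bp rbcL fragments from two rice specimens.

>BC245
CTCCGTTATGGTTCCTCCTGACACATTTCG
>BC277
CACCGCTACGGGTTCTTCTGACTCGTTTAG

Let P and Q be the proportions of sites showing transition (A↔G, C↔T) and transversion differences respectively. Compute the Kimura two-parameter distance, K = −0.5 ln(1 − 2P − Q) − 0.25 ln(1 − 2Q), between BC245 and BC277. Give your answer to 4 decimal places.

0.3918

Mismatches occur at site 2 (T/A, transversion), site 6 (T/C, transition), site 9 (T/C, transition), site 12 (T/G, transversion), site 14 (C/T, transition), site 17 (C/T, transition), site 23 (A/T, transversion), site 25 (A/G, transition), site 29 (C/A, transversion).
Of the 9 differences, 5 transitions and 4 transversions over 30 sites: P = 5/30 = 0.166667, Q = 4/30 = 0.133333.
d = −0.5·ln(0.533333) − 0.25·ln(0.733334) = −0.5·(-0.628609) − 0.25·(-0.310154) = 0.3918.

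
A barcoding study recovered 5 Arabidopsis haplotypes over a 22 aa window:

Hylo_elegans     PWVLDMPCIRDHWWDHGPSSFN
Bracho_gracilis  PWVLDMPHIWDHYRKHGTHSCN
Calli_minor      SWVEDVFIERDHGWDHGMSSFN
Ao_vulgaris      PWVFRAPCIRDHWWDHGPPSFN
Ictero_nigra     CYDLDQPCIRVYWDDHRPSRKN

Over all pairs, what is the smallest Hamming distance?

4

Pairwise Hamming distances:
  Hylo_elegans vs Bracho_gracilis: 8
  Hylo_elegans vs Calli_minor: 8
  Hylo_elegans vs Ao_vulgaris: 4
  Hylo_elegans vs Ictero_nigra: 10
  Bracho_gracilis vs Calli_minor: 13
  Bracho_gracilis vs Ao_vulgaris: 11
  Bracho_gracilis vs Ictero_nigra: 16
  Calli_minor vs Ao_vulgaris: 10
  Calli_minor vs Ictero_nigra: 16
  Ao_vulgaris vs Ictero_nigra: 13
The smallest is 4, between Hylo_elegans and Ao_vulgaris.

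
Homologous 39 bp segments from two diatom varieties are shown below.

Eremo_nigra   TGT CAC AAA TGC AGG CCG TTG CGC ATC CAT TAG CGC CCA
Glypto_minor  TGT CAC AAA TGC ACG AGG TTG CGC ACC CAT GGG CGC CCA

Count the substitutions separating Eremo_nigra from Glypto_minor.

The sequences differ at positions 14 (G/C), 16 (C/A), 17 (C/G), 26 (T/C), 31 (T/G), 32 (A/G).
That gives 6 mismatches out of 39 aligned sites, so the Hamming distance is 6.

6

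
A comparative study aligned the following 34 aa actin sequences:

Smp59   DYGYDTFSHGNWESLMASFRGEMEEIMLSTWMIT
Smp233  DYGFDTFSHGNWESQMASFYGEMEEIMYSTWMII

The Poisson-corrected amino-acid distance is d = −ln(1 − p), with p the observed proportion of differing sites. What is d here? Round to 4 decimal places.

0.1591

Mismatches occur at site 4 (Y/F), site 15 (L/Q), site 20 (R/Y), site 28 (L/Y), site 34 (T/I).
p = 5/34 = 0.147059.
d = −ln(1 − 0.147059) = −ln(0.852941) = 0.1591.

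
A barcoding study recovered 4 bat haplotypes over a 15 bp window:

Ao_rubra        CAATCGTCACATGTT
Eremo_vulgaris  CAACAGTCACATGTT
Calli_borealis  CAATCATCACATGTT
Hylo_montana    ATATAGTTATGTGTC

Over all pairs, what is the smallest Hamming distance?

Pairwise Hamming distances:
  Ao_rubra vs Eremo_vulgaris: 2
  Ao_rubra vs Calli_borealis: 1
  Ao_rubra vs Hylo_montana: 7
  Eremo_vulgaris vs Calli_borealis: 3
  Eremo_vulgaris vs Hylo_montana: 7
  Calli_borealis vs Hylo_montana: 8
The smallest is 1, between Ao_rubra and Calli_borealis.

1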